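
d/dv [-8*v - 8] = -8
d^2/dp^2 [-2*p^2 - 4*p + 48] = -4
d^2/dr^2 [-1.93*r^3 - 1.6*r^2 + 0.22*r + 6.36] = -11.58*r - 3.2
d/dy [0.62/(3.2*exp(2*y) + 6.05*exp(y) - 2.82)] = (-3.968*exp(y) - 3.751)*exp(y)/(3.2*exp(2*y) + 6.05*exp(y) - 2.82)^2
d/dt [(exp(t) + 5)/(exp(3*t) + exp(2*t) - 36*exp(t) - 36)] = (-(exp(t) + 5)*(3*exp(2*t) + 2*exp(t) - 36) + exp(3*t) + exp(2*t) - 36*exp(t) - 36)*exp(t)/(exp(3*t) + exp(2*t) - 36*exp(t) - 36)^2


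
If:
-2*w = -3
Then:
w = 3/2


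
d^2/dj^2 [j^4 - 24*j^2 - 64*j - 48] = 12*j^2 - 48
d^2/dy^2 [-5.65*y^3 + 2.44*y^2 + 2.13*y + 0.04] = 4.88 - 33.9*y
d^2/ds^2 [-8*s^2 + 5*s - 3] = -16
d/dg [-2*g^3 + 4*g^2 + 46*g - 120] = -6*g^2 + 8*g + 46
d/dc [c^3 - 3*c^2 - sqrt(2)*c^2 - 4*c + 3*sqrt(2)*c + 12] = 3*c^2 - 6*c - 2*sqrt(2)*c - 4 + 3*sqrt(2)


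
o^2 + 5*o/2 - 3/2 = (o - 1/2)*(o + 3)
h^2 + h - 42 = (h - 6)*(h + 7)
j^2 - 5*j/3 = j*(j - 5/3)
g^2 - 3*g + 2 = (g - 2)*(g - 1)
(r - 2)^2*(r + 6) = r^3 + 2*r^2 - 20*r + 24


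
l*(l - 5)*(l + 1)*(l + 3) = l^4 - l^3 - 17*l^2 - 15*l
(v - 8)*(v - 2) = v^2 - 10*v + 16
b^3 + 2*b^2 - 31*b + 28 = (b - 4)*(b - 1)*(b + 7)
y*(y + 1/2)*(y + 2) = y^3 + 5*y^2/2 + y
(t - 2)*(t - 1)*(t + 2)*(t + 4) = t^4 + 3*t^3 - 8*t^2 - 12*t + 16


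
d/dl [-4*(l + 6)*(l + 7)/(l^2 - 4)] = 4*(13*l^2 + 92*l + 52)/(l^4 - 8*l^2 + 16)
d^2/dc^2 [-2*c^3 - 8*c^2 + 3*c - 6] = -12*c - 16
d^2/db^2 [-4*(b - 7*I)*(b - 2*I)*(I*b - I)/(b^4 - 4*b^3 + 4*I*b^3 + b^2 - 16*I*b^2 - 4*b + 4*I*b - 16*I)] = (-8*I*b^9 + b^8*(-216 + 24*I) + b^7*(1584 - 264*I) + b^6*(-6456 - 1000*I) + b^5*(23832 - 1392*I) + b^4*(-50688 + 16656*I) + b^3*(66120 - 38864*I) + b^2*(-49536 + 16176*I) + b*(51264 + 96960*I) + 19200 - 42496*I)/(b^12 + b^11*(-12 + 12*I) + b^10*(3 - 144*I) + b^9*(476 + 548*I) + b^8*(-2301 - 432*I) + b^7*(4572 - 1500*I) + b^6*(-6911 + 3664*I) + b^5*(10740 - 7668*I) + b^4*(-6912 + 12144*I) + b^3*(9728 - 8704*I) + b^2*(-2304 + 12288*I) + b*(3072 - 3072*I) + 4096*I)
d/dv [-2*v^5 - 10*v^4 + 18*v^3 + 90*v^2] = 2*v*(-5*v^3 - 20*v^2 + 27*v + 90)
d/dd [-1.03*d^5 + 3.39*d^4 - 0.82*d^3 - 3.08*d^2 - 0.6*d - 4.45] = -5.15*d^4 + 13.56*d^3 - 2.46*d^2 - 6.16*d - 0.6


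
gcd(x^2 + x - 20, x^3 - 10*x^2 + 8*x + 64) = x - 4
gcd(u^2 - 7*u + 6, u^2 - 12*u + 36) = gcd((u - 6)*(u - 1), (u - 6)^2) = u - 6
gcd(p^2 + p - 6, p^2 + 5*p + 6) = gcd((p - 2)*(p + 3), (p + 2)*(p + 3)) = p + 3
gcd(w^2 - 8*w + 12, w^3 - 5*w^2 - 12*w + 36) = w^2 - 8*w + 12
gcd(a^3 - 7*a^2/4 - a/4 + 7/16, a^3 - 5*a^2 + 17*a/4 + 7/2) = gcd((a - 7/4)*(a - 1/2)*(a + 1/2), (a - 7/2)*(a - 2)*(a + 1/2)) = a + 1/2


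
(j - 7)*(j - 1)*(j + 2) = j^3 - 6*j^2 - 9*j + 14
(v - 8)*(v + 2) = v^2 - 6*v - 16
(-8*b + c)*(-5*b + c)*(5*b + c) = 200*b^3 - 25*b^2*c - 8*b*c^2 + c^3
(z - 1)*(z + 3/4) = z^2 - z/4 - 3/4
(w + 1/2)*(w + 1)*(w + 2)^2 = w^4 + 11*w^3/2 + 21*w^2/2 + 8*w + 2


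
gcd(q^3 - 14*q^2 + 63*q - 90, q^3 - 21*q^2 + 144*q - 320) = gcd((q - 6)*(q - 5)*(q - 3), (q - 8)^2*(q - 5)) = q - 5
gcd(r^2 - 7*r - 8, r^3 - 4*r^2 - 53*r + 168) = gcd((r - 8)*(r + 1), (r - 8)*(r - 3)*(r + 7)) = r - 8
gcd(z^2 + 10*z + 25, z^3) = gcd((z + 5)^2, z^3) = 1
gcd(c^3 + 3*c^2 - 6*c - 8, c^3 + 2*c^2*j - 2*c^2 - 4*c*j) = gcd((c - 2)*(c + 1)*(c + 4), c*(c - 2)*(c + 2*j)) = c - 2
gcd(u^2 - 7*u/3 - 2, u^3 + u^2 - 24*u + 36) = u - 3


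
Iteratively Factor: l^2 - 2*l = (l)*(l - 2)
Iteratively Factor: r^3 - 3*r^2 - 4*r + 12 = (r - 2)*(r^2 - r - 6) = (r - 2)*(r + 2)*(r - 3)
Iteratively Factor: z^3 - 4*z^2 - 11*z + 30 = (z + 3)*(z^2 - 7*z + 10) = (z - 5)*(z + 3)*(z - 2)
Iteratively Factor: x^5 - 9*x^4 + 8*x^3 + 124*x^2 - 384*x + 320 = (x - 5)*(x^4 - 4*x^3 - 12*x^2 + 64*x - 64) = (x - 5)*(x + 4)*(x^3 - 8*x^2 + 20*x - 16) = (x - 5)*(x - 2)*(x + 4)*(x^2 - 6*x + 8) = (x - 5)*(x - 2)^2*(x + 4)*(x - 4)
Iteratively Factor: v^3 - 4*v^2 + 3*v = (v - 3)*(v^2 - v) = (v - 3)*(v - 1)*(v)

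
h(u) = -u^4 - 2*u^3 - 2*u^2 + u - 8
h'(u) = -4*u^3 - 6*u^2 - 4*u + 1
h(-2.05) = -18.89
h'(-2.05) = 18.45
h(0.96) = -11.50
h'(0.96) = -11.91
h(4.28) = -532.73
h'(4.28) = -439.64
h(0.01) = -7.99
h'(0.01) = 0.96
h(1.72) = -31.13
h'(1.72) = -43.98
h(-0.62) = -9.06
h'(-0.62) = 2.13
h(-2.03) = -18.52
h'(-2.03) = 17.86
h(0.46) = -8.20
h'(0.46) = -2.50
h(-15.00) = -44348.00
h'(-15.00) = 12211.00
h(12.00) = -24476.00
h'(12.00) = -7823.00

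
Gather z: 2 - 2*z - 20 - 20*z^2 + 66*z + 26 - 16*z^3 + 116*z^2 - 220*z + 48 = -16*z^3 + 96*z^2 - 156*z + 56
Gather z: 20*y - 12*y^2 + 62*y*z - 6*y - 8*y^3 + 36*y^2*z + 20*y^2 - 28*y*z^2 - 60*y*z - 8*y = -8*y^3 + 8*y^2 - 28*y*z^2 + 6*y + z*(36*y^2 + 2*y)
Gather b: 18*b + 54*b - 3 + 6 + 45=72*b + 48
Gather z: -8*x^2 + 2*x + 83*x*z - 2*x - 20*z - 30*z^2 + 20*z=-8*x^2 + 83*x*z - 30*z^2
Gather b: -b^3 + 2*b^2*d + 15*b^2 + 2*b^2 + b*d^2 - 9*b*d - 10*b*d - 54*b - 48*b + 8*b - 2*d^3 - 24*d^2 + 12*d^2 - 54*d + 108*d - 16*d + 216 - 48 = -b^3 + b^2*(2*d + 17) + b*(d^2 - 19*d - 94) - 2*d^3 - 12*d^2 + 38*d + 168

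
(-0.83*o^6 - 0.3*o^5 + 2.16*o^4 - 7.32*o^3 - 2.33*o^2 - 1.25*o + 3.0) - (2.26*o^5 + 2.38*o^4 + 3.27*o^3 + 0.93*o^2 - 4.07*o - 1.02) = -0.83*o^6 - 2.56*o^5 - 0.22*o^4 - 10.59*o^3 - 3.26*o^2 + 2.82*o + 4.02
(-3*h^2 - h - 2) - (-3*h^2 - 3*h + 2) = 2*h - 4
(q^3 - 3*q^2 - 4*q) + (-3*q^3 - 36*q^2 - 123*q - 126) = -2*q^3 - 39*q^2 - 127*q - 126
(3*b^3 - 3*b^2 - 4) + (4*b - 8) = 3*b^3 - 3*b^2 + 4*b - 12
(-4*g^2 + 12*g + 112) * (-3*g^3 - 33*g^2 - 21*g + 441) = 12*g^5 + 96*g^4 - 648*g^3 - 5712*g^2 + 2940*g + 49392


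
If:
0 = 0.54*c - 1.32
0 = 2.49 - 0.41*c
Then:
No Solution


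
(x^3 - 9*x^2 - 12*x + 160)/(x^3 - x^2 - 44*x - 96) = (x - 5)/(x + 3)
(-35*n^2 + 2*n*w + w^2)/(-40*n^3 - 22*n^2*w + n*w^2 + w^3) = (7*n + w)/(8*n^2 + 6*n*w + w^2)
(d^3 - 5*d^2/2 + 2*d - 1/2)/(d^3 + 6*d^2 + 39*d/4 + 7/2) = 2*(2*d^3 - 5*d^2 + 4*d - 1)/(4*d^3 + 24*d^2 + 39*d + 14)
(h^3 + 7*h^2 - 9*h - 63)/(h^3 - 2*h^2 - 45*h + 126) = (h + 3)/(h - 6)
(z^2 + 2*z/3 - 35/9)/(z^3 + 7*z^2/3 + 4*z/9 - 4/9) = (9*z^2 + 6*z - 35)/(9*z^3 + 21*z^2 + 4*z - 4)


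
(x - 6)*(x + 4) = x^2 - 2*x - 24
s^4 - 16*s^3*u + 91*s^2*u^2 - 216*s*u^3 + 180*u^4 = (s - 6*u)*(s - 5*u)*(s - 3*u)*(s - 2*u)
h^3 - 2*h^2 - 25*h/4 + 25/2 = (h - 5/2)*(h - 2)*(h + 5/2)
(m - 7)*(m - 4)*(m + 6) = m^3 - 5*m^2 - 38*m + 168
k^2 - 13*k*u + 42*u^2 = (k - 7*u)*(k - 6*u)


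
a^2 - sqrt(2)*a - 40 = (a - 5*sqrt(2))*(a + 4*sqrt(2))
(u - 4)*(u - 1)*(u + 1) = u^3 - 4*u^2 - u + 4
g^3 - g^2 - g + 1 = (g - 1)^2*(g + 1)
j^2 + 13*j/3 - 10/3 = (j - 2/3)*(j + 5)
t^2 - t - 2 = (t - 2)*(t + 1)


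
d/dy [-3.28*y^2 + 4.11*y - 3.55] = 4.11 - 6.56*y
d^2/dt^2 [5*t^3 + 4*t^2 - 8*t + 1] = 30*t + 8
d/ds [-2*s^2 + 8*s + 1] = 8 - 4*s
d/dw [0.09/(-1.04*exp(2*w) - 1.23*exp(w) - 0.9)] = (0.1872*exp(w) + 0.1107)*exp(w)/(1.04*exp(2*w) + 1.23*exp(w) + 0.9)^2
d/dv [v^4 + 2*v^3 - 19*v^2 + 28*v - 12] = 4*v^3 + 6*v^2 - 38*v + 28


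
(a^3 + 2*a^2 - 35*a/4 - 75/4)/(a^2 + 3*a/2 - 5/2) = (2*a^2 - a - 15)/(2*(a - 1))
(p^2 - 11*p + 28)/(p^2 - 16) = (p - 7)/(p + 4)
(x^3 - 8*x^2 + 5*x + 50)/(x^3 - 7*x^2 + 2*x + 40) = (x - 5)/(x - 4)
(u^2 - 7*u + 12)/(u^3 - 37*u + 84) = 1/(u + 7)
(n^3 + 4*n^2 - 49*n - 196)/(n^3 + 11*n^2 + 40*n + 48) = (n^2 - 49)/(n^2 + 7*n + 12)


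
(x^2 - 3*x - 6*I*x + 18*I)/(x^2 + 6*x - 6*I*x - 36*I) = (x - 3)/(x + 6)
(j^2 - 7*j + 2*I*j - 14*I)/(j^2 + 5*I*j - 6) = (j - 7)/(j + 3*I)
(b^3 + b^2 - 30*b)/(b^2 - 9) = b*(b^2 + b - 30)/(b^2 - 9)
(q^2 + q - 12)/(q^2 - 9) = (q + 4)/(q + 3)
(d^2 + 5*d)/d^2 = (d + 5)/d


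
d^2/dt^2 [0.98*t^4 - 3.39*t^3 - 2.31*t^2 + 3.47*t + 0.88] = 11.76*t^2 - 20.34*t - 4.62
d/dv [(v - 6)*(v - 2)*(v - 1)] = 3*v^2 - 18*v + 20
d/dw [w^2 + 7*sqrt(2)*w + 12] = 2*w + 7*sqrt(2)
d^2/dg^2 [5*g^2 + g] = 10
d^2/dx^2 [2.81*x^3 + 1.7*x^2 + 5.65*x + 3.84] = 16.86*x + 3.4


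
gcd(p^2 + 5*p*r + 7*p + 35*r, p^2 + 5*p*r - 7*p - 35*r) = p + 5*r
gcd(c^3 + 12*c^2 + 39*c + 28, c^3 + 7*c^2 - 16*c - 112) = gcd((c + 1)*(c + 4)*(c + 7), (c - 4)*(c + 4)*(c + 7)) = c^2 + 11*c + 28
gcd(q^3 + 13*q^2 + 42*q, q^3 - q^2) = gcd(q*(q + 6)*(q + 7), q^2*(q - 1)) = q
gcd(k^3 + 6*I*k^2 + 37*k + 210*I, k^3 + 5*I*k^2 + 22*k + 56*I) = k + 7*I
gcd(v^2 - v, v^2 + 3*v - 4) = v - 1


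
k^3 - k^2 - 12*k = k*(k - 4)*(k + 3)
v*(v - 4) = v^2 - 4*v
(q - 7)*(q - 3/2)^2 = q^3 - 10*q^2 + 93*q/4 - 63/4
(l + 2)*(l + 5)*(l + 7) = l^3 + 14*l^2 + 59*l + 70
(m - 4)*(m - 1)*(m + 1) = m^3 - 4*m^2 - m + 4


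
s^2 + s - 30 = (s - 5)*(s + 6)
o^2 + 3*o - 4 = (o - 1)*(o + 4)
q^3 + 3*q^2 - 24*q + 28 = (q - 2)^2*(q + 7)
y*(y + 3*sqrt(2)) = y^2 + 3*sqrt(2)*y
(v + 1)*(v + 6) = v^2 + 7*v + 6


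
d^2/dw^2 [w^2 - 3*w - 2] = 2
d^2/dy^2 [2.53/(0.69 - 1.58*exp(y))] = (-6.315892*exp(y) - 2.758206)*exp(y)/(1.58*exp(y) - 0.69)^3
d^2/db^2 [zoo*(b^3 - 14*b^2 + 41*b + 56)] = zoo*(b + 1)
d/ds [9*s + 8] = 9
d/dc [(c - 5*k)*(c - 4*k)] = 2*c - 9*k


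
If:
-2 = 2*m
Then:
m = -1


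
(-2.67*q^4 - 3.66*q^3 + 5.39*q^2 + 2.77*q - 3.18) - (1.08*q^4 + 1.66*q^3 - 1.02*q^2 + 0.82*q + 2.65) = -3.75*q^4 - 5.32*q^3 + 6.41*q^2 + 1.95*q - 5.83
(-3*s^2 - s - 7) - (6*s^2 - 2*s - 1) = -9*s^2 + s - 6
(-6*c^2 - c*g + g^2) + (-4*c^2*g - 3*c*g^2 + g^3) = -4*c^2*g - 6*c^2 - 3*c*g^2 - c*g + g^3 + g^2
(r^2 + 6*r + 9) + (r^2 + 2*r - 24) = 2*r^2 + 8*r - 15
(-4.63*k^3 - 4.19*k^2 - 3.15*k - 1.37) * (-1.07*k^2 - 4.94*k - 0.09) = 4.9541*k^5 + 27.3555*k^4 + 24.4858*k^3 + 17.404*k^2 + 7.0513*k + 0.1233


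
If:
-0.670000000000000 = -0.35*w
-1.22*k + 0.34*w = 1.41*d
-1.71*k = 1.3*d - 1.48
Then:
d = -0.84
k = 1.50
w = 1.91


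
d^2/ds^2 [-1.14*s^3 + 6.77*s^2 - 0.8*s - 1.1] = 13.54 - 6.84*s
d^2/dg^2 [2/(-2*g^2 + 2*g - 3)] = 8*(2*g^2 - 2*g - 2*(2*g - 1)^2 + 3)/(2*g^2 - 2*g + 3)^3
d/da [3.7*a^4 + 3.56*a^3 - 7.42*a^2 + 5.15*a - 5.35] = 14.8*a^3 + 10.68*a^2 - 14.84*a + 5.15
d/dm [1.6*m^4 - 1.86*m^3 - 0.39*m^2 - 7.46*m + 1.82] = 6.4*m^3 - 5.58*m^2 - 0.78*m - 7.46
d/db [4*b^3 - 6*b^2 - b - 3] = 12*b^2 - 12*b - 1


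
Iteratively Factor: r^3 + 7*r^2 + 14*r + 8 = (r + 4)*(r^2 + 3*r + 2) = (r + 2)*(r + 4)*(r + 1)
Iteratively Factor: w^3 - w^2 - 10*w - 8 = (w - 4)*(w^2 + 3*w + 2) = (w - 4)*(w + 2)*(w + 1)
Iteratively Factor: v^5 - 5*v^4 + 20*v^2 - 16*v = (v - 1)*(v^4 - 4*v^3 - 4*v^2 + 16*v) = (v - 1)*(v + 2)*(v^3 - 6*v^2 + 8*v) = (v - 4)*(v - 1)*(v + 2)*(v^2 - 2*v) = (v - 4)*(v - 2)*(v - 1)*(v + 2)*(v)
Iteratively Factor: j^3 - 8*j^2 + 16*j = (j)*(j^2 - 8*j + 16) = j*(j - 4)*(j - 4)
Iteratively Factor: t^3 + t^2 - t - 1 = (t + 1)*(t^2 - 1) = (t + 1)^2*(t - 1)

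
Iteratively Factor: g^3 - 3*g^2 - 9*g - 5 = (g + 1)*(g^2 - 4*g - 5) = (g + 1)^2*(g - 5)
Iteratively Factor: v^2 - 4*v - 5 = (v - 5)*(v + 1)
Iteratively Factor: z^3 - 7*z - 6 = (z + 2)*(z^2 - 2*z - 3) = (z + 1)*(z + 2)*(z - 3)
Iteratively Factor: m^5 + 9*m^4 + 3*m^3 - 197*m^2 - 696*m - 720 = (m + 3)*(m^4 + 6*m^3 - 15*m^2 - 152*m - 240) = (m + 3)*(m + 4)*(m^3 + 2*m^2 - 23*m - 60) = (m + 3)^2*(m + 4)*(m^2 - m - 20) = (m - 5)*(m + 3)^2*(m + 4)*(m + 4)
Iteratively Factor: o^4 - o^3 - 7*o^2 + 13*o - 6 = (o - 2)*(o^3 + o^2 - 5*o + 3) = (o - 2)*(o + 3)*(o^2 - 2*o + 1) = (o - 2)*(o - 1)*(o + 3)*(o - 1)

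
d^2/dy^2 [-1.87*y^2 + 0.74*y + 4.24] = -3.74000000000000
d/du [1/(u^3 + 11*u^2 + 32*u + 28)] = (-3*u^2 - 22*u - 32)/(u^3 + 11*u^2 + 32*u + 28)^2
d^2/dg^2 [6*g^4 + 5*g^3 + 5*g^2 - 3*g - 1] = 72*g^2 + 30*g + 10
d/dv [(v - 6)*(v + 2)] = 2*v - 4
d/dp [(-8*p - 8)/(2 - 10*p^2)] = 4*(5*p^2 - 10*p*(p + 1) - 1)/(5*p^2 - 1)^2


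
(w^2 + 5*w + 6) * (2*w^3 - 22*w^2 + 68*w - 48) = 2*w^5 - 12*w^4 - 30*w^3 + 160*w^2 + 168*w - 288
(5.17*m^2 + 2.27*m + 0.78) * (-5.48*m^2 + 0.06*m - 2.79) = -28.3316*m^4 - 12.1294*m^3 - 18.5625*m^2 - 6.2865*m - 2.1762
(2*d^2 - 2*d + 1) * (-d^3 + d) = -2*d^5 + 2*d^4 + d^3 - 2*d^2 + d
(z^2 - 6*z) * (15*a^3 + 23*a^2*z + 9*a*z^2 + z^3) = 15*a^3*z^2 - 90*a^3*z + 23*a^2*z^3 - 138*a^2*z^2 + 9*a*z^4 - 54*a*z^3 + z^5 - 6*z^4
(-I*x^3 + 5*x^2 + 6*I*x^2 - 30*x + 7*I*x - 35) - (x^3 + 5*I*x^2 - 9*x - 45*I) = -x^3 - I*x^3 + 5*x^2 + I*x^2 - 21*x + 7*I*x - 35 + 45*I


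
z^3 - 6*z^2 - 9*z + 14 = (z - 7)*(z - 1)*(z + 2)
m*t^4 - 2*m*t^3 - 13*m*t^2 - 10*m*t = t*(t - 5)*(t + 2)*(m*t + m)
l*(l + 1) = l^2 + l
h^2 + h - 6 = (h - 2)*(h + 3)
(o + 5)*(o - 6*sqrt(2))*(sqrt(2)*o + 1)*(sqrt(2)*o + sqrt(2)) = 2*o^4 - 11*sqrt(2)*o^3 + 12*o^3 - 66*sqrt(2)*o^2 - 2*o^2 - 55*sqrt(2)*o - 72*o - 60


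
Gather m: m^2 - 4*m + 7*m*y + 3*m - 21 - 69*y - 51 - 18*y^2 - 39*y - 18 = m^2 + m*(7*y - 1) - 18*y^2 - 108*y - 90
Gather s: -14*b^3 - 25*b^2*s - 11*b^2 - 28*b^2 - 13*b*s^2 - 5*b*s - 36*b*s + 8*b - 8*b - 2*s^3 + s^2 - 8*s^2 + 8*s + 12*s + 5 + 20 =-14*b^3 - 39*b^2 - 2*s^3 + s^2*(-13*b - 7) + s*(-25*b^2 - 41*b + 20) + 25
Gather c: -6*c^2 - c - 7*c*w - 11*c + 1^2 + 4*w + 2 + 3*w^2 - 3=-6*c^2 + c*(-7*w - 12) + 3*w^2 + 4*w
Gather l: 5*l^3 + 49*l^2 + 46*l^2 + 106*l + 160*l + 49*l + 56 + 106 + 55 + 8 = 5*l^3 + 95*l^2 + 315*l + 225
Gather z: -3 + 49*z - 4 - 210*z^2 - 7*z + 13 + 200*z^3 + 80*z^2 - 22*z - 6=200*z^3 - 130*z^2 + 20*z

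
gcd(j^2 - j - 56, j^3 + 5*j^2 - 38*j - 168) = j + 7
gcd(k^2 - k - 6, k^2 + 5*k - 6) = 1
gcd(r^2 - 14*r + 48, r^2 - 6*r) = r - 6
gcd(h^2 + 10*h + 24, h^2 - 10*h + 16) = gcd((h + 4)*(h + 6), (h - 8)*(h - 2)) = 1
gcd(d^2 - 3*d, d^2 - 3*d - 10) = 1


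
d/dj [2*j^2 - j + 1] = 4*j - 1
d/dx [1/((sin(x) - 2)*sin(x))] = 2*(1 - sin(x))*cos(x)/((sin(x) - 2)^2*sin(x)^2)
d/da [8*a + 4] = 8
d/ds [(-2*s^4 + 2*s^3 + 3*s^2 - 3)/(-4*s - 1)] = 2*(12*s^4 - 4*s^3 - 9*s^2 - 3*s - 6)/(16*s^2 + 8*s + 1)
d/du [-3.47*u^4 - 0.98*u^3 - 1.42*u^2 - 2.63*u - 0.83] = -13.88*u^3 - 2.94*u^2 - 2.84*u - 2.63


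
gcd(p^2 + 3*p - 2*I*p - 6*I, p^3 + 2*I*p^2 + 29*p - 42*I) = p - 2*I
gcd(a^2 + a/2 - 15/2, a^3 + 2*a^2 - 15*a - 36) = a + 3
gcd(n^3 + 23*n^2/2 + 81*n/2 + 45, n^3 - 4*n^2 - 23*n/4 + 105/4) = n + 5/2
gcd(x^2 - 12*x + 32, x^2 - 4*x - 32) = x - 8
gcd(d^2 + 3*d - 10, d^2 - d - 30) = d + 5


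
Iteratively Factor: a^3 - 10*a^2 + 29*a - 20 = (a - 4)*(a^2 - 6*a + 5) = (a - 4)*(a - 1)*(a - 5)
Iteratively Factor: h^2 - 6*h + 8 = (h - 2)*(h - 4)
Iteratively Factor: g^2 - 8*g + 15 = (g - 3)*(g - 5)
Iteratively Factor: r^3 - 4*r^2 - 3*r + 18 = (r + 2)*(r^2 - 6*r + 9) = (r - 3)*(r + 2)*(r - 3)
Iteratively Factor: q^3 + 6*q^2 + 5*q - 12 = (q + 4)*(q^2 + 2*q - 3) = (q + 3)*(q + 4)*(q - 1)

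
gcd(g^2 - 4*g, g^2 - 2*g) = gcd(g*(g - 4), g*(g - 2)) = g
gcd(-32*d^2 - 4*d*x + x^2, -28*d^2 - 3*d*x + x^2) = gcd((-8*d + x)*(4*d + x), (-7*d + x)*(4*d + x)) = 4*d + x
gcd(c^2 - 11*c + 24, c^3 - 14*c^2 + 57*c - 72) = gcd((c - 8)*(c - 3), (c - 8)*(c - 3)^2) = c^2 - 11*c + 24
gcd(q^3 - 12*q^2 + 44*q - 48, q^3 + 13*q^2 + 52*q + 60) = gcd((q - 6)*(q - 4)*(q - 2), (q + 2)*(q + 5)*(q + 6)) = 1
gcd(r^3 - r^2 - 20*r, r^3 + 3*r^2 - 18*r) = r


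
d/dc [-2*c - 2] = -2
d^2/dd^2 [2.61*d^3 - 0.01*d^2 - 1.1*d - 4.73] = 15.66*d - 0.02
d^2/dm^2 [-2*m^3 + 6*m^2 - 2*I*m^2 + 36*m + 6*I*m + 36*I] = -12*m + 12 - 4*I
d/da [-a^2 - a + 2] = -2*a - 1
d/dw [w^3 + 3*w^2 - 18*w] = 3*w^2 + 6*w - 18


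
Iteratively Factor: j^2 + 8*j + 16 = (j + 4)*(j + 4)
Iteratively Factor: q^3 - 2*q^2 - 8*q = (q)*(q^2 - 2*q - 8) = q*(q - 4)*(q + 2)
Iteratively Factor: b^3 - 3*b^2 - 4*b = (b)*(b^2 - 3*b - 4) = b*(b + 1)*(b - 4)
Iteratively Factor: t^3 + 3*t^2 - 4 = (t - 1)*(t^2 + 4*t + 4) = (t - 1)*(t + 2)*(t + 2)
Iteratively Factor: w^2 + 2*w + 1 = (w + 1)*(w + 1)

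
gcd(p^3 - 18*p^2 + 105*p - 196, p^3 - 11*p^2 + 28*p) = p^2 - 11*p + 28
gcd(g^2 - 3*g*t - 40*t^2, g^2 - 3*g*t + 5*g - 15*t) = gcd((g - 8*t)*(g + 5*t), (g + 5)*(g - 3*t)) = 1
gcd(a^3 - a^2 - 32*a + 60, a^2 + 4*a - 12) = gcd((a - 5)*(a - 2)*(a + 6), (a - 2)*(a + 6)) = a^2 + 4*a - 12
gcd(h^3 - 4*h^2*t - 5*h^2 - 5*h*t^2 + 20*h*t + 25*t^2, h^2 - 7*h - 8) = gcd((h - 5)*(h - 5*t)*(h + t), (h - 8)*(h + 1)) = 1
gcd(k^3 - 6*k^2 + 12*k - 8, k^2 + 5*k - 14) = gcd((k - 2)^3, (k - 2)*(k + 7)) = k - 2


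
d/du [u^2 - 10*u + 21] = 2*u - 10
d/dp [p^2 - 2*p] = 2*p - 2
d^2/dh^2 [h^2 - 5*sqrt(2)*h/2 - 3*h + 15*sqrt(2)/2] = 2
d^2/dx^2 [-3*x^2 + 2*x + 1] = -6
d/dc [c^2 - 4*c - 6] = 2*c - 4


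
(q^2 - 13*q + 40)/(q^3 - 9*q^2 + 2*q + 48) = (q - 5)/(q^2 - q - 6)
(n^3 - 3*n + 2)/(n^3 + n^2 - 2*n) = (n - 1)/n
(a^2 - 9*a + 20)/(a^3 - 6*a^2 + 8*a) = (a - 5)/(a*(a - 2))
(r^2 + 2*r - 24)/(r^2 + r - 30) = (r - 4)/(r - 5)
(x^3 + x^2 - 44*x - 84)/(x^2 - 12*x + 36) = (x^3 + x^2 - 44*x - 84)/(x^2 - 12*x + 36)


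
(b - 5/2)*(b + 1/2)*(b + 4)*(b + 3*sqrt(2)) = b^4 + 2*b^3 + 3*sqrt(2)*b^3 - 37*b^2/4 + 6*sqrt(2)*b^2 - 111*sqrt(2)*b/4 - 5*b - 15*sqrt(2)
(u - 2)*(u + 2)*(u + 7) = u^3 + 7*u^2 - 4*u - 28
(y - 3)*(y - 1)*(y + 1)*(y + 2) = y^4 - y^3 - 7*y^2 + y + 6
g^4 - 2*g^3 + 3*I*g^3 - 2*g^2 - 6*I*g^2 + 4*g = g*(g - 2)*(g + I)*(g + 2*I)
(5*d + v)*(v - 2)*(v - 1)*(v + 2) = 5*d*v^3 - 5*d*v^2 - 20*d*v + 20*d + v^4 - v^3 - 4*v^2 + 4*v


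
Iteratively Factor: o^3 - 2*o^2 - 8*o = (o)*(o^2 - 2*o - 8) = o*(o - 4)*(o + 2)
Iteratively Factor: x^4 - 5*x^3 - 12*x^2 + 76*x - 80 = (x - 2)*(x^3 - 3*x^2 - 18*x + 40) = (x - 2)*(x + 4)*(x^2 - 7*x + 10) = (x - 5)*(x - 2)*(x + 4)*(x - 2)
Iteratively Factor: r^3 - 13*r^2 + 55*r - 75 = (r - 5)*(r^2 - 8*r + 15) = (r - 5)^2*(r - 3)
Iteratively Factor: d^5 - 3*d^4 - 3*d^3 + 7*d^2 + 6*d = (d - 3)*(d^4 - 3*d^2 - 2*d) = (d - 3)*(d + 1)*(d^3 - d^2 - 2*d) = (d - 3)*(d + 1)^2*(d^2 - 2*d) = (d - 3)*(d - 2)*(d + 1)^2*(d)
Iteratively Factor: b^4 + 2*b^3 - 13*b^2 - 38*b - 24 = (b - 4)*(b^3 + 6*b^2 + 11*b + 6) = (b - 4)*(b + 1)*(b^2 + 5*b + 6) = (b - 4)*(b + 1)*(b + 2)*(b + 3)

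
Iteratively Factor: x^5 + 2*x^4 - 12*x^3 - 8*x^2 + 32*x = (x + 2)*(x^4 - 12*x^2 + 16*x) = (x + 2)*(x + 4)*(x^3 - 4*x^2 + 4*x) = (x - 2)*(x + 2)*(x + 4)*(x^2 - 2*x) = (x - 2)^2*(x + 2)*(x + 4)*(x)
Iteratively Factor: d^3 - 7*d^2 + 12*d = (d - 3)*(d^2 - 4*d) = (d - 4)*(d - 3)*(d)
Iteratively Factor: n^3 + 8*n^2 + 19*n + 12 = (n + 3)*(n^2 + 5*n + 4) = (n + 3)*(n + 4)*(n + 1)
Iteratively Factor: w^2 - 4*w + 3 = (w - 1)*(w - 3)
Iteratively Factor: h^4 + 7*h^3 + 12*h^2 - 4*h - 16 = (h + 4)*(h^3 + 3*h^2 - 4) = (h - 1)*(h + 4)*(h^2 + 4*h + 4) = (h - 1)*(h + 2)*(h + 4)*(h + 2)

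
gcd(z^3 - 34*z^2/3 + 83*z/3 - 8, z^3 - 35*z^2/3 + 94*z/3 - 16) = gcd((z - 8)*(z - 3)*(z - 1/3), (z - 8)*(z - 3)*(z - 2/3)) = z^2 - 11*z + 24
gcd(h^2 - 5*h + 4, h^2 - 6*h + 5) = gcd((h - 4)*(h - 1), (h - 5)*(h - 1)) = h - 1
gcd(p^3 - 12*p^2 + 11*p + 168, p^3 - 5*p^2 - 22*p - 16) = p - 8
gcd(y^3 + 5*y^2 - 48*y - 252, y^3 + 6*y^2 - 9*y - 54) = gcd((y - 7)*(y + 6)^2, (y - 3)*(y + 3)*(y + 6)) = y + 6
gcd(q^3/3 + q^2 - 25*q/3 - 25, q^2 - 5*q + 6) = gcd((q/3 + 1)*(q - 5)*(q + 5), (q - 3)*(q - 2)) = 1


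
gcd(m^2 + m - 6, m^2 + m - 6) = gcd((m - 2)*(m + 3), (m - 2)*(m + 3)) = m^2 + m - 6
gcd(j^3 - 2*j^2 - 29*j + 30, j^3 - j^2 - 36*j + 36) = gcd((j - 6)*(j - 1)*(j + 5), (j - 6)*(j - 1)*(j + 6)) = j^2 - 7*j + 6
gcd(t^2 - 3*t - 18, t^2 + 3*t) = t + 3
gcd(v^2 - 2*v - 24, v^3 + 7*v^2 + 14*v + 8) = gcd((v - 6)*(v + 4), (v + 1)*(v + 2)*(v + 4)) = v + 4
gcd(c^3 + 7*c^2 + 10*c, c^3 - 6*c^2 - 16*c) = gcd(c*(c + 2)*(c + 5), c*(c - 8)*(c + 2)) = c^2 + 2*c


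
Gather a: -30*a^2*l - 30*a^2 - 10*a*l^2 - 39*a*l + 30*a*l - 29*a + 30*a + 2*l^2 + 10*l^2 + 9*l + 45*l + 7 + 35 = a^2*(-30*l - 30) + a*(-10*l^2 - 9*l + 1) + 12*l^2 + 54*l + 42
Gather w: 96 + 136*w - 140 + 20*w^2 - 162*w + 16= 20*w^2 - 26*w - 28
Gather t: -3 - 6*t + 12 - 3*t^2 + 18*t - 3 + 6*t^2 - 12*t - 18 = 3*t^2 - 12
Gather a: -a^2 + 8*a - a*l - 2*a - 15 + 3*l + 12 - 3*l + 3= -a^2 + a*(6 - l)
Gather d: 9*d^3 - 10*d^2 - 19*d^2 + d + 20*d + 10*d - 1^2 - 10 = 9*d^3 - 29*d^2 + 31*d - 11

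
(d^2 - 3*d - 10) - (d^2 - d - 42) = 32 - 2*d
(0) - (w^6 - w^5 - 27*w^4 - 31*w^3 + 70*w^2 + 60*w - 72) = -w^6 + w^5 + 27*w^4 + 31*w^3 - 70*w^2 - 60*w + 72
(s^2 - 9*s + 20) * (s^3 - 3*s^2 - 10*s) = s^5 - 12*s^4 + 37*s^3 + 30*s^2 - 200*s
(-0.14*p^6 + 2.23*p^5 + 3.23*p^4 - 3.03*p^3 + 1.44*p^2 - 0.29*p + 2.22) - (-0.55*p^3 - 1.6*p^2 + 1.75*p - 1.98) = -0.14*p^6 + 2.23*p^5 + 3.23*p^4 - 2.48*p^3 + 3.04*p^2 - 2.04*p + 4.2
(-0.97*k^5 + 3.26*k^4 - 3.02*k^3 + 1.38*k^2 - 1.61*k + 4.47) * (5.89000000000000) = -5.7133*k^5 + 19.2014*k^4 - 17.7878*k^3 + 8.1282*k^2 - 9.4829*k + 26.3283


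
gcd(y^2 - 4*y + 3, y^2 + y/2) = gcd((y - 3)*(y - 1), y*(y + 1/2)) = 1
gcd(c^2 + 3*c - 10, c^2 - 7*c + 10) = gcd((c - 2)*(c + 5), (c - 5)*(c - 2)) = c - 2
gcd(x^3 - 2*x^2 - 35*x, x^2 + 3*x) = x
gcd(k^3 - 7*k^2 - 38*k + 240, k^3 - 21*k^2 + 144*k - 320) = k^2 - 13*k + 40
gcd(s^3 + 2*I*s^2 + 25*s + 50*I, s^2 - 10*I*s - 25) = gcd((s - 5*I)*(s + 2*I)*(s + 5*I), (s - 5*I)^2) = s - 5*I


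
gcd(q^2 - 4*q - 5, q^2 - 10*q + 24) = 1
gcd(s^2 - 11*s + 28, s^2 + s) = 1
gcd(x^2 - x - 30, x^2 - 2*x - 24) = x - 6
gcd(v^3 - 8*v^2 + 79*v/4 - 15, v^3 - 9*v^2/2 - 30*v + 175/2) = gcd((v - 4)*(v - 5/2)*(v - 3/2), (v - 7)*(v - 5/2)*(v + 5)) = v - 5/2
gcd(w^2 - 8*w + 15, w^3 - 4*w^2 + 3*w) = w - 3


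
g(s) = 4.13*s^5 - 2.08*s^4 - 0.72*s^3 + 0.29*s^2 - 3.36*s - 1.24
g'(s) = 20.65*s^4 - 8.32*s^3 - 2.16*s^2 + 0.58*s - 3.36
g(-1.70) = -67.17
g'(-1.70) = 202.76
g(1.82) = 48.92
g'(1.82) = 166.95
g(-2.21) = -251.97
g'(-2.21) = 567.21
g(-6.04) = -35779.75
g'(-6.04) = 29230.87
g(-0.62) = 0.44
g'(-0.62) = 0.48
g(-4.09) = -5242.22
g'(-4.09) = 6305.85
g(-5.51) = -22745.98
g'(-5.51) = 20353.51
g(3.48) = 1763.06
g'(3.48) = 2650.43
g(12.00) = 983301.32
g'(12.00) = 413514.00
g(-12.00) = -1069482.04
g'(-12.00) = 442254.00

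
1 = 1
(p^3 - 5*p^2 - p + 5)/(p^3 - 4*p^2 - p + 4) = (p - 5)/(p - 4)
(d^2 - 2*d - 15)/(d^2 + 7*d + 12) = (d - 5)/(d + 4)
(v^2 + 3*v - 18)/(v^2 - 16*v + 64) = (v^2 + 3*v - 18)/(v^2 - 16*v + 64)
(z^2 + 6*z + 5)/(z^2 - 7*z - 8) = (z + 5)/(z - 8)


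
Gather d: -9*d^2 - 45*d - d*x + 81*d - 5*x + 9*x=-9*d^2 + d*(36 - x) + 4*x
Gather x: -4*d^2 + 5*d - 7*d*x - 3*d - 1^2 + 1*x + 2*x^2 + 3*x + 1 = -4*d^2 + 2*d + 2*x^2 + x*(4 - 7*d)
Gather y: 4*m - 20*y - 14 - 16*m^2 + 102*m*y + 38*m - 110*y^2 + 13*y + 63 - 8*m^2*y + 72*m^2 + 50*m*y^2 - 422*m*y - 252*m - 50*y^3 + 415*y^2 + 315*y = 56*m^2 - 210*m - 50*y^3 + y^2*(50*m + 305) + y*(-8*m^2 - 320*m + 308) + 49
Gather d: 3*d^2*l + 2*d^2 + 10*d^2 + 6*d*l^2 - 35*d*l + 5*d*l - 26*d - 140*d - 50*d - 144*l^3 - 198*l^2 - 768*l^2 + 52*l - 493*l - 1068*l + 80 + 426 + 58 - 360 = d^2*(3*l + 12) + d*(6*l^2 - 30*l - 216) - 144*l^3 - 966*l^2 - 1509*l + 204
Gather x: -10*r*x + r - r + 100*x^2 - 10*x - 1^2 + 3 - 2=100*x^2 + x*(-10*r - 10)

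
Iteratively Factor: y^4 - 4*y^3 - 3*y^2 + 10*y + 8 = (y + 1)*(y^3 - 5*y^2 + 2*y + 8) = (y - 2)*(y + 1)*(y^2 - 3*y - 4) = (y - 2)*(y + 1)^2*(y - 4)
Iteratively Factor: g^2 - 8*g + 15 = (g - 5)*(g - 3)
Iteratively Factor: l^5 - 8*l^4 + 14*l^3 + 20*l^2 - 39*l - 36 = (l + 1)*(l^4 - 9*l^3 + 23*l^2 - 3*l - 36) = (l - 3)*(l + 1)*(l^3 - 6*l^2 + 5*l + 12) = (l - 4)*(l - 3)*(l + 1)*(l^2 - 2*l - 3) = (l - 4)*(l - 3)*(l + 1)^2*(l - 3)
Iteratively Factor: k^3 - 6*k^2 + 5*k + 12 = (k - 4)*(k^2 - 2*k - 3) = (k - 4)*(k + 1)*(k - 3)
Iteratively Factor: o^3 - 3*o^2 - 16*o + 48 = (o + 4)*(o^2 - 7*o + 12) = (o - 4)*(o + 4)*(o - 3)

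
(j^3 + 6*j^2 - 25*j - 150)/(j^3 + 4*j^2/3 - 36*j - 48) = 3*(j^2 - 25)/(3*j^2 - 14*j - 24)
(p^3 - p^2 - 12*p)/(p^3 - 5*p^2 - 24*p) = (p - 4)/(p - 8)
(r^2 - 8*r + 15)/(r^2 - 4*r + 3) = (r - 5)/(r - 1)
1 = 1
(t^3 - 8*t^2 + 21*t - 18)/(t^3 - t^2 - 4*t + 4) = (t^2 - 6*t + 9)/(t^2 + t - 2)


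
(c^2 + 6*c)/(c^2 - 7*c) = (c + 6)/(c - 7)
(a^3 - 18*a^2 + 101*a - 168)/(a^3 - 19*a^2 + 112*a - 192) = (a - 7)/(a - 8)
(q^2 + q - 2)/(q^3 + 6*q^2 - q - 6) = (q + 2)/(q^2 + 7*q + 6)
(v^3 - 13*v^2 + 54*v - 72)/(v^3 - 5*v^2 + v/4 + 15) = 4*(v^2 - 9*v + 18)/(4*v^2 - 4*v - 15)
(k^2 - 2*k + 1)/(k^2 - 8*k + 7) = (k - 1)/(k - 7)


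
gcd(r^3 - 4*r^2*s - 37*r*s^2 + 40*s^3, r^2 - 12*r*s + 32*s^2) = r - 8*s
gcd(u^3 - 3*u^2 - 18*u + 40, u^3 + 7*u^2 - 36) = u - 2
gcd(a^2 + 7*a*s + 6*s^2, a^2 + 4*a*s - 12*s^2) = a + 6*s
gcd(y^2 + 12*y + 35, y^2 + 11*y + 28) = y + 7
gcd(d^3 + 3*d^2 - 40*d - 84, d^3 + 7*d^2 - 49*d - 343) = d + 7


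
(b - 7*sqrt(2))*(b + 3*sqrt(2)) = b^2 - 4*sqrt(2)*b - 42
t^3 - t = t*(t - 1)*(t + 1)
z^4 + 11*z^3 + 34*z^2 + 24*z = z*(z + 1)*(z + 4)*(z + 6)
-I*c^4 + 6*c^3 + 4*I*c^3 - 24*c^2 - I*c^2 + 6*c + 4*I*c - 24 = (c - 4)*(c - I)*(c + 6*I)*(-I*c + 1)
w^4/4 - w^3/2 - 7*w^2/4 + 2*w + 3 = (w/4 + 1/2)*(w - 3)*(w - 2)*(w + 1)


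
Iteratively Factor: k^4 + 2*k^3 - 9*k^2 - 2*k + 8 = (k - 2)*(k^3 + 4*k^2 - k - 4) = (k - 2)*(k + 1)*(k^2 + 3*k - 4) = (k - 2)*(k - 1)*(k + 1)*(k + 4)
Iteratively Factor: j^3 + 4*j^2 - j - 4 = (j + 4)*(j^2 - 1) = (j - 1)*(j + 4)*(j + 1)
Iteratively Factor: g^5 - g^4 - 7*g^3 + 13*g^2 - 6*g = (g)*(g^4 - g^3 - 7*g^2 + 13*g - 6) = g*(g + 3)*(g^3 - 4*g^2 + 5*g - 2) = g*(g - 1)*(g + 3)*(g^2 - 3*g + 2) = g*(g - 1)^2*(g + 3)*(g - 2)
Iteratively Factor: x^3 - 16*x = (x + 4)*(x^2 - 4*x) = x*(x + 4)*(x - 4)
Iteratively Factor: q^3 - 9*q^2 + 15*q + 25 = (q - 5)*(q^2 - 4*q - 5) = (q - 5)*(q + 1)*(q - 5)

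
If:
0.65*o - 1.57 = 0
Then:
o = 2.42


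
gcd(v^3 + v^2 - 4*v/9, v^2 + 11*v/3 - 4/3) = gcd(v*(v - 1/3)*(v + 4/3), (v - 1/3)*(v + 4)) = v - 1/3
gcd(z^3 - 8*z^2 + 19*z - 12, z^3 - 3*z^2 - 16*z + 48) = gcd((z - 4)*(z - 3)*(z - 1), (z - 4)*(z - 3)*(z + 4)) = z^2 - 7*z + 12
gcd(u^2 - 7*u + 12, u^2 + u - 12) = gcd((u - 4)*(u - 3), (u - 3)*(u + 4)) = u - 3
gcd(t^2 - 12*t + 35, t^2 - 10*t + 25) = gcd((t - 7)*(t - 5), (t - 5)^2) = t - 5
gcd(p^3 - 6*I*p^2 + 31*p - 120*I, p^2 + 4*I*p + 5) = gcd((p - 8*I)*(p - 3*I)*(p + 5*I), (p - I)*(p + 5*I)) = p + 5*I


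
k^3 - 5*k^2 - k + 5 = (k - 5)*(k - 1)*(k + 1)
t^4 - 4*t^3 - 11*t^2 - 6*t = t*(t - 6)*(t + 1)^2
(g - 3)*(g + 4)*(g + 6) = g^3 + 7*g^2 - 6*g - 72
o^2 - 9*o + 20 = (o - 5)*(o - 4)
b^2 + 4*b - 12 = (b - 2)*(b + 6)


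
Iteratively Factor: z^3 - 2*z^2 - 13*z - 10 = (z - 5)*(z^2 + 3*z + 2) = (z - 5)*(z + 2)*(z + 1)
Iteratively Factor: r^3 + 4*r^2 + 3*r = (r)*(r^2 + 4*r + 3) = r*(r + 3)*(r + 1)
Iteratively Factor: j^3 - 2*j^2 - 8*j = (j - 4)*(j^2 + 2*j) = j*(j - 4)*(j + 2)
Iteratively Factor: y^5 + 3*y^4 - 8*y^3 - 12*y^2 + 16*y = (y + 4)*(y^4 - y^3 - 4*y^2 + 4*y) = y*(y + 4)*(y^3 - y^2 - 4*y + 4) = y*(y + 2)*(y + 4)*(y^2 - 3*y + 2) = y*(y - 1)*(y + 2)*(y + 4)*(y - 2)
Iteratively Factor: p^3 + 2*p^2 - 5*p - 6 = (p + 3)*(p^2 - p - 2) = (p - 2)*(p + 3)*(p + 1)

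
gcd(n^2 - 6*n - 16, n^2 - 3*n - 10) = n + 2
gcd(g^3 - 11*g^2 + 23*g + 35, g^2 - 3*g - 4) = g + 1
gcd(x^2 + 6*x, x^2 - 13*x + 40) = 1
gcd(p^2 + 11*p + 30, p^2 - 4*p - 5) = 1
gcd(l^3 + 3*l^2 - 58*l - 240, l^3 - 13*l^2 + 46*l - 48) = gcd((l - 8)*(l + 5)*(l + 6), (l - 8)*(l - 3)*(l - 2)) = l - 8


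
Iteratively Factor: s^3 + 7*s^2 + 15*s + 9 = (s + 3)*(s^2 + 4*s + 3) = (s + 1)*(s + 3)*(s + 3)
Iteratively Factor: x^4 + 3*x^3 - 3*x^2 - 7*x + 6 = (x - 1)*(x^3 + 4*x^2 + x - 6) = (x - 1)^2*(x^2 + 5*x + 6) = (x - 1)^2*(x + 3)*(x + 2)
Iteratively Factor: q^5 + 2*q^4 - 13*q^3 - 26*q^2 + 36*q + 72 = (q - 3)*(q^4 + 5*q^3 + 2*q^2 - 20*q - 24) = (q - 3)*(q + 2)*(q^3 + 3*q^2 - 4*q - 12) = (q - 3)*(q + 2)*(q + 3)*(q^2 - 4) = (q - 3)*(q - 2)*(q + 2)*(q + 3)*(q + 2)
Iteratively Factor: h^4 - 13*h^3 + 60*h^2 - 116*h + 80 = (h - 5)*(h^3 - 8*h^2 + 20*h - 16) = (h - 5)*(h - 4)*(h^2 - 4*h + 4) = (h - 5)*(h - 4)*(h - 2)*(h - 2)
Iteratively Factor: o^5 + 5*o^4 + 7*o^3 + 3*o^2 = (o + 1)*(o^4 + 4*o^3 + 3*o^2) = o*(o + 1)*(o^3 + 4*o^2 + 3*o) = o*(o + 1)^2*(o^2 + 3*o) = o*(o + 1)^2*(o + 3)*(o)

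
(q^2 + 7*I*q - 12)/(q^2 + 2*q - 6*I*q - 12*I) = (q^2 + 7*I*q - 12)/(q^2 + q*(2 - 6*I) - 12*I)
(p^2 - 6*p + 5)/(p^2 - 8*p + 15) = (p - 1)/(p - 3)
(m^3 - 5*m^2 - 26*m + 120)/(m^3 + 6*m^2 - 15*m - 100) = (m - 6)/(m + 5)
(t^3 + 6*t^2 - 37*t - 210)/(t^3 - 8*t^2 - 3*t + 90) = (t^2 + 12*t + 35)/(t^2 - 2*t - 15)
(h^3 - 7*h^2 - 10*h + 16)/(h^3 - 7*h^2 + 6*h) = (h^2 - 6*h - 16)/(h*(h - 6))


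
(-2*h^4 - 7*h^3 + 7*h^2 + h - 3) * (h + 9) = -2*h^5 - 25*h^4 - 56*h^3 + 64*h^2 + 6*h - 27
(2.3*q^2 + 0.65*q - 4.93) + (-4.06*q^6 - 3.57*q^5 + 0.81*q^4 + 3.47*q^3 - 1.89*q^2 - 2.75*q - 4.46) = -4.06*q^6 - 3.57*q^5 + 0.81*q^4 + 3.47*q^3 + 0.41*q^2 - 2.1*q - 9.39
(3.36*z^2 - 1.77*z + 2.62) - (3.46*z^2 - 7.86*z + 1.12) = -0.1*z^2 + 6.09*z + 1.5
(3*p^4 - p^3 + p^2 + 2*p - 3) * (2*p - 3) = 6*p^5 - 11*p^4 + 5*p^3 + p^2 - 12*p + 9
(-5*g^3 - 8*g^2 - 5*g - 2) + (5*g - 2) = -5*g^3 - 8*g^2 - 4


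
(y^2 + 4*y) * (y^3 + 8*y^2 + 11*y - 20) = y^5 + 12*y^4 + 43*y^3 + 24*y^2 - 80*y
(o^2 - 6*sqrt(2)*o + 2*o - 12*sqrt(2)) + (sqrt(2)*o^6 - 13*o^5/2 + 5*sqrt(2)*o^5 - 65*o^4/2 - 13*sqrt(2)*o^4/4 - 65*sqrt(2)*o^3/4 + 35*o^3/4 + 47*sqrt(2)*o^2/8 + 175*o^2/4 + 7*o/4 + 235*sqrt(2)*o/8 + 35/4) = sqrt(2)*o^6 - 13*o^5/2 + 5*sqrt(2)*o^5 - 65*o^4/2 - 13*sqrt(2)*o^4/4 - 65*sqrt(2)*o^3/4 + 35*o^3/4 + 47*sqrt(2)*o^2/8 + 179*o^2/4 + 15*o/4 + 187*sqrt(2)*o/8 - 12*sqrt(2) + 35/4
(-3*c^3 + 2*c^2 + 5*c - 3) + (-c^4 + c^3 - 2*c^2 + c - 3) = -c^4 - 2*c^3 + 6*c - 6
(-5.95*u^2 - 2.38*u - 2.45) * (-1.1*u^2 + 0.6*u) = 6.545*u^4 - 0.952*u^3 + 1.267*u^2 - 1.47*u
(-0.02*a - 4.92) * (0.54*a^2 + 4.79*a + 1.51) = -0.0108*a^3 - 2.7526*a^2 - 23.597*a - 7.4292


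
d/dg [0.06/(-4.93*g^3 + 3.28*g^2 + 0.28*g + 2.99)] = (0.8874*g^2 - 0.3936*g - 0.0168)/(-4.93*g^3 + 3.28*g^2 + 0.28*g + 2.99)^2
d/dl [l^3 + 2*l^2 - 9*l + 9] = 3*l^2 + 4*l - 9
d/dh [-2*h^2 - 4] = -4*h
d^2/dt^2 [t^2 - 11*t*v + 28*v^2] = 2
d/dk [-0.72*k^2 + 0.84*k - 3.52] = 0.84 - 1.44*k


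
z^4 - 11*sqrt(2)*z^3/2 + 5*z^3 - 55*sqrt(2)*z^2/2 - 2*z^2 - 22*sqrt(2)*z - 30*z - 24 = (z + 1)*(z + 4)*(z - 6*sqrt(2))*(z + sqrt(2)/2)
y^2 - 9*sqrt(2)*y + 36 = (y - 6*sqrt(2))*(y - 3*sqrt(2))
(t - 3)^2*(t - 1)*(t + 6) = t^4 - t^3 - 27*t^2 + 81*t - 54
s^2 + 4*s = s*(s + 4)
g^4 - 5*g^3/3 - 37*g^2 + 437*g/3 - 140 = (g - 4)*(g - 3)*(g - 5/3)*(g + 7)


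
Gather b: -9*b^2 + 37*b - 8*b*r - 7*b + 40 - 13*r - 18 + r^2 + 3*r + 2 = -9*b^2 + b*(30 - 8*r) + r^2 - 10*r + 24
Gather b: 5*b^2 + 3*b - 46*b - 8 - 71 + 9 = 5*b^2 - 43*b - 70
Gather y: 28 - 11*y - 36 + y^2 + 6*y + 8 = y^2 - 5*y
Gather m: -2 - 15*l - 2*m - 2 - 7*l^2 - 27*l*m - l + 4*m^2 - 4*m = -7*l^2 - 16*l + 4*m^2 + m*(-27*l - 6) - 4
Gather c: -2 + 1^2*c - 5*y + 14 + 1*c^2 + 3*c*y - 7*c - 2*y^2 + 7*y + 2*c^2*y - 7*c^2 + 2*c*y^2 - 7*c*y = c^2*(2*y - 6) + c*(2*y^2 - 4*y - 6) - 2*y^2 + 2*y + 12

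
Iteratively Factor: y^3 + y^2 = (y + 1)*(y^2) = y*(y + 1)*(y)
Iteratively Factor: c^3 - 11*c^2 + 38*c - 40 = (c - 2)*(c^2 - 9*c + 20) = (c - 4)*(c - 2)*(c - 5)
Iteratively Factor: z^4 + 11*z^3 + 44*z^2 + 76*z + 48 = (z + 4)*(z^3 + 7*z^2 + 16*z + 12) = (z + 3)*(z + 4)*(z^2 + 4*z + 4) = (z + 2)*(z + 3)*(z + 4)*(z + 2)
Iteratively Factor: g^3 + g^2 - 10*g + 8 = (g + 4)*(g^2 - 3*g + 2) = (g - 1)*(g + 4)*(g - 2)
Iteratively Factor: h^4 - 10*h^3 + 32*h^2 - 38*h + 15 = (h - 1)*(h^3 - 9*h^2 + 23*h - 15) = (h - 1)^2*(h^2 - 8*h + 15) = (h - 5)*(h - 1)^2*(h - 3)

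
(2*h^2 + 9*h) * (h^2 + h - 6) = 2*h^4 + 11*h^3 - 3*h^2 - 54*h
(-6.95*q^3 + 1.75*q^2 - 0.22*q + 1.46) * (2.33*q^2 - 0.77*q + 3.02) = -16.1935*q^5 + 9.429*q^4 - 22.8491*q^3 + 8.8562*q^2 - 1.7886*q + 4.4092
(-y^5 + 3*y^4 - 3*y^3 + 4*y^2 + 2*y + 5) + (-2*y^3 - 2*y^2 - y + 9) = -y^5 + 3*y^4 - 5*y^3 + 2*y^2 + y + 14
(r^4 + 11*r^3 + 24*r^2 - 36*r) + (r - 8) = r^4 + 11*r^3 + 24*r^2 - 35*r - 8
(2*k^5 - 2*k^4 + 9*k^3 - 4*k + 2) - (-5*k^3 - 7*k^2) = 2*k^5 - 2*k^4 + 14*k^3 + 7*k^2 - 4*k + 2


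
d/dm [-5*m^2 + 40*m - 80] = 40 - 10*m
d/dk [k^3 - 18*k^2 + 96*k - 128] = 3*k^2 - 36*k + 96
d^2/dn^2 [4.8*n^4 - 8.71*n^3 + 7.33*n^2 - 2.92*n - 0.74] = 57.6*n^2 - 52.26*n + 14.66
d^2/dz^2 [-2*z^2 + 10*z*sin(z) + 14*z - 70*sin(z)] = -10*z*sin(z) + 70*sin(z) + 20*cos(z) - 4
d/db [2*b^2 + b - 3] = 4*b + 1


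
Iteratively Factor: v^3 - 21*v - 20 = (v - 5)*(v^2 + 5*v + 4) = (v - 5)*(v + 1)*(v + 4)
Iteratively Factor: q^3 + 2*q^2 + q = (q + 1)*(q^2 + q) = (q + 1)^2*(q)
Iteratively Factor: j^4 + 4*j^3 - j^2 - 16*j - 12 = (j - 2)*(j^3 + 6*j^2 + 11*j + 6) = (j - 2)*(j + 1)*(j^2 + 5*j + 6) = (j - 2)*(j + 1)*(j + 2)*(j + 3)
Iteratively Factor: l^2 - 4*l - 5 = (l - 5)*(l + 1)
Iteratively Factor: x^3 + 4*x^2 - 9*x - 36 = (x - 3)*(x^2 + 7*x + 12) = (x - 3)*(x + 4)*(x + 3)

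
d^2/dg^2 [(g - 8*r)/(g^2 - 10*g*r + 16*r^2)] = 2/(g^3 - 6*g^2*r + 12*g*r^2 - 8*r^3)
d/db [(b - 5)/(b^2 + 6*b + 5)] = (b^2 + 6*b - 2*(b - 5)*(b + 3) + 5)/(b^2 + 6*b + 5)^2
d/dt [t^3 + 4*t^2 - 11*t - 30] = 3*t^2 + 8*t - 11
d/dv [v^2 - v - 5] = 2*v - 1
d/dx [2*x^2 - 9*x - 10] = 4*x - 9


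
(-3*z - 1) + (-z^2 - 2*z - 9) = -z^2 - 5*z - 10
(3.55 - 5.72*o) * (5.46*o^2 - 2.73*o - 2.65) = -31.2312*o^3 + 34.9986*o^2 + 5.4665*o - 9.4075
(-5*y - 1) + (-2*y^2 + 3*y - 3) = -2*y^2 - 2*y - 4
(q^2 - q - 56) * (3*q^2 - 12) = 3*q^4 - 3*q^3 - 180*q^2 + 12*q + 672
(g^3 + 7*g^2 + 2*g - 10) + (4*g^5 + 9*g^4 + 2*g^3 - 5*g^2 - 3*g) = 4*g^5 + 9*g^4 + 3*g^3 + 2*g^2 - g - 10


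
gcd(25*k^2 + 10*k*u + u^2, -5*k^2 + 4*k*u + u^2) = 5*k + u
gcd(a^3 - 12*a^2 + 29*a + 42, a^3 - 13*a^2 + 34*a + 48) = a^2 - 5*a - 6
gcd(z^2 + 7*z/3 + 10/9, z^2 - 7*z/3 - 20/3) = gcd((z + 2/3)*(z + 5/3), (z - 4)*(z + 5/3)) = z + 5/3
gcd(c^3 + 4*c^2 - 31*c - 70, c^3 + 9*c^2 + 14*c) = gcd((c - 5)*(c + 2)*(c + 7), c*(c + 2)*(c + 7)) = c^2 + 9*c + 14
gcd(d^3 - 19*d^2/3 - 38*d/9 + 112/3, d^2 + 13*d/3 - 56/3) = d - 8/3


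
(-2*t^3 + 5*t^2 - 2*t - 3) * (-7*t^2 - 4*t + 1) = 14*t^5 - 27*t^4 - 8*t^3 + 34*t^2 + 10*t - 3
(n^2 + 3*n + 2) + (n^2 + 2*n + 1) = 2*n^2 + 5*n + 3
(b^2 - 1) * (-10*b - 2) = -10*b^3 - 2*b^2 + 10*b + 2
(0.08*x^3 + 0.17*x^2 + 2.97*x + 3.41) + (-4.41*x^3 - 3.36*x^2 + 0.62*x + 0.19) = -4.33*x^3 - 3.19*x^2 + 3.59*x + 3.6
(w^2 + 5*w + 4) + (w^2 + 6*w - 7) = 2*w^2 + 11*w - 3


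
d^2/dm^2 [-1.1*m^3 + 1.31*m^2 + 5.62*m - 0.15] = 2.62 - 6.6*m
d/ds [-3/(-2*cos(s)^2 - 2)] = 6*sin(2*s)/(cos(2*s) + 3)^2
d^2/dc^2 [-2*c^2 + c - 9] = -4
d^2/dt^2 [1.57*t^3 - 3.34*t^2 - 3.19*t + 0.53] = 9.42*t - 6.68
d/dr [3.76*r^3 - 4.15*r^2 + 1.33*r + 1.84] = 11.28*r^2 - 8.3*r + 1.33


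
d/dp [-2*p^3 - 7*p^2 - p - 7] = -6*p^2 - 14*p - 1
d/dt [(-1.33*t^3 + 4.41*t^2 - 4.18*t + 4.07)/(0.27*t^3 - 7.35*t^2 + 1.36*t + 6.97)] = (8.5848*t^4 - 1.36040000000001*t^3 - 55.8324*t^2 + 121.3044*t - 34.6698)/(0.0729*t^6 - 3.969*t^5 + 54.7569*t^4 - 16.2282*t^3 - 100.6094*t^2 + 18.9584*t + 48.5809)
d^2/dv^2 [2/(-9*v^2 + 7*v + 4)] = 4*(-81*v^2 + 63*v + (18*v - 7)^2 + 36)/(-9*v^2 + 7*v + 4)^3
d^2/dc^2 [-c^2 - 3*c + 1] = -2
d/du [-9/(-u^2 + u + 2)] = 9*(1 - 2*u)/(-u^2 + u + 2)^2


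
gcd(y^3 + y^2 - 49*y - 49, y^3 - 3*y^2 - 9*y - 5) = y + 1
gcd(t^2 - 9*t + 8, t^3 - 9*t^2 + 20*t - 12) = t - 1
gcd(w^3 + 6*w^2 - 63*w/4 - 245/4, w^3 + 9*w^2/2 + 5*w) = w + 5/2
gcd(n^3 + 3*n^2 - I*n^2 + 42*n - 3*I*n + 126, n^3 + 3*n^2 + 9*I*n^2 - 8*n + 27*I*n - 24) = n + 3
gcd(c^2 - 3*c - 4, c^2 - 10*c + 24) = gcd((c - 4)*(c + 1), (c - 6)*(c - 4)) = c - 4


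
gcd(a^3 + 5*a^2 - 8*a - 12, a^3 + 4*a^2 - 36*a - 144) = a + 6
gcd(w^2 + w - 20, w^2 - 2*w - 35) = w + 5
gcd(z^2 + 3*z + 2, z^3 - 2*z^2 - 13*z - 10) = z^2 + 3*z + 2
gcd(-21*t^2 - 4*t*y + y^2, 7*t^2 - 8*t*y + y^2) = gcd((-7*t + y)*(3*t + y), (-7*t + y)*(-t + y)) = -7*t + y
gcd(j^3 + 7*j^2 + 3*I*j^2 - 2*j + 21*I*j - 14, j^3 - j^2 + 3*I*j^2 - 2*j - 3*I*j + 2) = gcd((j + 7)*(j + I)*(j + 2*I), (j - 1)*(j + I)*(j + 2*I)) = j^2 + 3*I*j - 2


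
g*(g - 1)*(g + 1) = g^3 - g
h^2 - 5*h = h*(h - 5)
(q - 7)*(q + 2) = q^2 - 5*q - 14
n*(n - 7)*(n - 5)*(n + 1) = n^4 - 11*n^3 + 23*n^2 + 35*n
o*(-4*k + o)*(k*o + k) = -4*k^2*o^2 - 4*k^2*o + k*o^3 + k*o^2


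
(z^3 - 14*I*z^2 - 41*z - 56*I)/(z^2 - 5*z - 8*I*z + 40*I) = (z^2 - 6*I*z + 7)/(z - 5)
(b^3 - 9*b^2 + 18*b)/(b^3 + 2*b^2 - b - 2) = b*(b^2 - 9*b + 18)/(b^3 + 2*b^2 - b - 2)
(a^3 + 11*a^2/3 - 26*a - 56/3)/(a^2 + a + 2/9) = 3*(a^2 + 3*a - 28)/(3*a + 1)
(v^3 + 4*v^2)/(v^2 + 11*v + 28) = v^2/(v + 7)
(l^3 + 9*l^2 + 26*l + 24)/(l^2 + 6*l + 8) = l + 3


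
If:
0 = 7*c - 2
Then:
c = 2/7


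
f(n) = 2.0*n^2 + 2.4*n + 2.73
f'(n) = 4.0*n + 2.4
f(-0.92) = 2.21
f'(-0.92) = -1.28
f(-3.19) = 15.43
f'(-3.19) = -10.36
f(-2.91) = 12.68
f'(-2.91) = -9.24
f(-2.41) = 8.56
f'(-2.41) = -7.24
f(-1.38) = 3.23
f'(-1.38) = -3.12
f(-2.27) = 7.59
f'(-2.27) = -6.68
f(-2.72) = 11.00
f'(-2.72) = -8.48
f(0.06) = 2.88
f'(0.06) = 2.64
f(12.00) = 319.53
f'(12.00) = 50.40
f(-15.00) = 416.73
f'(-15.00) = -57.60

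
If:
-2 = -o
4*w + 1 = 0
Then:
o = 2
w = -1/4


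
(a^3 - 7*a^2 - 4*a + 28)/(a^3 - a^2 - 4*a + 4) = (a - 7)/(a - 1)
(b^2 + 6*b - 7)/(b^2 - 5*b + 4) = (b + 7)/(b - 4)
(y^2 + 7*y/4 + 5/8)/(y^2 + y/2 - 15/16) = 2*(2*y + 1)/(4*y - 3)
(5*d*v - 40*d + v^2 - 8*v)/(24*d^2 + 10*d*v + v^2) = (5*d*v - 40*d + v^2 - 8*v)/(24*d^2 + 10*d*v + v^2)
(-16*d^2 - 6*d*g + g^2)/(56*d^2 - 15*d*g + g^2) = (-2*d - g)/(7*d - g)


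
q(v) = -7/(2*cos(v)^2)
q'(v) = -7*sin(v)/cos(v)^3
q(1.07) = -15.18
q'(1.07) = -55.48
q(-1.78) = -81.15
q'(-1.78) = -764.42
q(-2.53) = -5.22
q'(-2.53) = -7.32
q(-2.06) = -15.85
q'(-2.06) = -59.54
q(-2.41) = -6.32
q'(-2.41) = -11.35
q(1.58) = -41319.77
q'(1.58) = 8978720.87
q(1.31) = -52.64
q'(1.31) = -394.51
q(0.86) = -8.22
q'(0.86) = -19.10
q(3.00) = -3.57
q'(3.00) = 1.02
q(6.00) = -3.80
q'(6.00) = 2.21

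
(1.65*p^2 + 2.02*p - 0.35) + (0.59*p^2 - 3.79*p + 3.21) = 2.24*p^2 - 1.77*p + 2.86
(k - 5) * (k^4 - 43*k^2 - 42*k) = k^5 - 5*k^4 - 43*k^3 + 173*k^2 + 210*k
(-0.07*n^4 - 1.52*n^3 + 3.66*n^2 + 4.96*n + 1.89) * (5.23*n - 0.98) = -0.3661*n^5 - 7.881*n^4 + 20.6314*n^3 + 22.354*n^2 + 5.0239*n - 1.8522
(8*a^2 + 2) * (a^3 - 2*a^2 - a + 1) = 8*a^5 - 16*a^4 - 6*a^3 + 4*a^2 - 2*a + 2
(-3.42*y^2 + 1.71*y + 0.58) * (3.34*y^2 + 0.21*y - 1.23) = -11.4228*y^4 + 4.9932*y^3 + 6.5029*y^2 - 1.9815*y - 0.7134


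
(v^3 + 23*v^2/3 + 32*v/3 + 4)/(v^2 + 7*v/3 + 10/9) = 3*(v^2 + 7*v + 6)/(3*v + 5)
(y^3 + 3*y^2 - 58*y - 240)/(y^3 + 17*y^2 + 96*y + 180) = (y - 8)/(y + 6)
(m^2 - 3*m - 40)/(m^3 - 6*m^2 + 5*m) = (m^2 - 3*m - 40)/(m*(m^2 - 6*m + 5))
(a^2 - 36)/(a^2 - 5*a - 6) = (a + 6)/(a + 1)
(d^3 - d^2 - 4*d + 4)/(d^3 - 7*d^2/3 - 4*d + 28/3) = 3*(d - 1)/(3*d - 7)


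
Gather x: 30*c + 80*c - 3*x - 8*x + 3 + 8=110*c - 11*x + 11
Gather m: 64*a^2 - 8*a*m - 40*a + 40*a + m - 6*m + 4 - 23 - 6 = 64*a^2 + m*(-8*a - 5) - 25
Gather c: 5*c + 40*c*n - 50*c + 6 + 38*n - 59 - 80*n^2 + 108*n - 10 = c*(40*n - 45) - 80*n^2 + 146*n - 63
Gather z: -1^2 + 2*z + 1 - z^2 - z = -z^2 + z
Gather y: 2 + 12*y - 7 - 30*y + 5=-18*y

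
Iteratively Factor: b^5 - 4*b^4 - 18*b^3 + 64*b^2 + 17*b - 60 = (b + 4)*(b^4 - 8*b^3 + 14*b^2 + 8*b - 15) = (b - 3)*(b + 4)*(b^3 - 5*b^2 - b + 5) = (b - 3)*(b - 1)*(b + 4)*(b^2 - 4*b - 5) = (b - 3)*(b - 1)*(b + 1)*(b + 4)*(b - 5)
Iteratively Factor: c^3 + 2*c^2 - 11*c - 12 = (c - 3)*(c^2 + 5*c + 4) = (c - 3)*(c + 1)*(c + 4)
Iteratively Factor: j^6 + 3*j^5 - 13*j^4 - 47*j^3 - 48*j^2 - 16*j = (j + 4)*(j^5 - j^4 - 9*j^3 - 11*j^2 - 4*j) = (j + 1)*(j + 4)*(j^4 - 2*j^3 - 7*j^2 - 4*j) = j*(j + 1)*(j + 4)*(j^3 - 2*j^2 - 7*j - 4) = j*(j + 1)^2*(j + 4)*(j^2 - 3*j - 4) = j*(j + 1)^3*(j + 4)*(j - 4)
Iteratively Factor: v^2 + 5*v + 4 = (v + 1)*(v + 4)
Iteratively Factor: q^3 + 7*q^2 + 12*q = (q)*(q^2 + 7*q + 12) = q*(q + 4)*(q + 3)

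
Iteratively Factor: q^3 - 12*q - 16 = (q + 2)*(q^2 - 2*q - 8) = (q + 2)^2*(q - 4)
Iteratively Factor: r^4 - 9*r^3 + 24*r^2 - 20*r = (r - 2)*(r^3 - 7*r^2 + 10*r) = (r - 5)*(r - 2)*(r^2 - 2*r) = (r - 5)*(r - 2)^2*(r)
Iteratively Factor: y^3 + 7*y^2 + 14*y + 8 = (y + 4)*(y^2 + 3*y + 2) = (y + 2)*(y + 4)*(y + 1)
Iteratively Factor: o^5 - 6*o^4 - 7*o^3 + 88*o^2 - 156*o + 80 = (o - 2)*(o^4 - 4*o^3 - 15*o^2 + 58*o - 40) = (o - 2)*(o - 1)*(o^3 - 3*o^2 - 18*o + 40) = (o - 2)*(o - 1)*(o + 4)*(o^2 - 7*o + 10) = (o - 5)*(o - 2)*(o - 1)*(o + 4)*(o - 2)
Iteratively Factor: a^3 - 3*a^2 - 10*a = (a - 5)*(a^2 + 2*a) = a*(a - 5)*(a + 2)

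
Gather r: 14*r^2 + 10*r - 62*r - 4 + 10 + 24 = 14*r^2 - 52*r + 30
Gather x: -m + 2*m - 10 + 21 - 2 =m + 9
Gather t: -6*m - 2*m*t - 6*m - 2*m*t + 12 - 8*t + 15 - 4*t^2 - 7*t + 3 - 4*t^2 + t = -12*m - 8*t^2 + t*(-4*m - 14) + 30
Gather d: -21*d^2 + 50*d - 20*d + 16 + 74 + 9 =-21*d^2 + 30*d + 99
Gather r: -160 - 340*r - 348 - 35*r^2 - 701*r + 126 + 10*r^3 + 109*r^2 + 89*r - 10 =10*r^3 + 74*r^2 - 952*r - 392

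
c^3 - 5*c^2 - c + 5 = (c - 5)*(c - 1)*(c + 1)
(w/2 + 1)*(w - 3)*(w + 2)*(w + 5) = w^4/2 + 3*w^3 - 3*w^2/2 - 26*w - 30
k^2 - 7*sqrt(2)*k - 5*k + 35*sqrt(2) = (k - 5)*(k - 7*sqrt(2))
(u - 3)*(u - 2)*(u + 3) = u^3 - 2*u^2 - 9*u + 18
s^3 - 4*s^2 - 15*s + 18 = (s - 6)*(s - 1)*(s + 3)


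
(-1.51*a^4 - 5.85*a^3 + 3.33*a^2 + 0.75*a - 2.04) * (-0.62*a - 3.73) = 0.9362*a^5 + 9.2593*a^4 + 19.7559*a^3 - 12.8859*a^2 - 1.5327*a + 7.6092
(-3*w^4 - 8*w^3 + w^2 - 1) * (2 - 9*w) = 27*w^5 + 66*w^4 - 25*w^3 + 2*w^2 + 9*w - 2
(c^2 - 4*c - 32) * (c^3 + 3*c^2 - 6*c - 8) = c^5 - c^4 - 50*c^3 - 80*c^2 + 224*c + 256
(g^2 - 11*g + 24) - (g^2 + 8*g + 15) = 9 - 19*g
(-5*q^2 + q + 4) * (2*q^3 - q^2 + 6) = -10*q^5 + 7*q^4 + 7*q^3 - 34*q^2 + 6*q + 24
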